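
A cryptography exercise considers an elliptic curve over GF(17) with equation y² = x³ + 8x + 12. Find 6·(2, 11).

(12, 0)

Write Q = (2, 11).
Double-and-add on 6 = (110)₂. Start with Q = (2, 11) for the leading 1-bit.
double: tangent at (2, 11): λ = (3·2² + 8)/(2·11) ≡ 3/5. 5⁻¹ ≡ 7 (mod 17), so λ ≡ 3·7 ≡ 4.
  x = λ² - 2 - 2 = 16 - 4 ≡ 12; y = λ·(2 - 12) - 11 ≡ 0. → (12, 0)
add Q: (12, 0) + (2, 11). λ = (11 - 0)/(2 - 12) ≡ 11/7 mod 17. 7⁻¹ ≡ 5 (mod 17), so λ ≡ 4.
  x = λ² - 12 - 2 = 16 - 14 ≡ 2; y = λ·(12 - 2) - 0 ≡ 6. → (2, 6)
double: tangent at (2, 6): λ = (3·2² + 8)/(2·6) ≡ 3/12. 12⁻¹ ≡ 10 (mod 17) since 12·10 = 120 ≡ 1, so λ ≡ 3·10 ≡ 13.
  x = λ² - 2 - 2 = 169 - 4 ≡ 12; y = λ·(2 - 12) - 6 ≡ 0. → (12, 0)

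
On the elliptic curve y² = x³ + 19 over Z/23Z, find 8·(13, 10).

(9, 14)

Write Q = (13, 10).
Double-and-add on 8 = (1000)₂. Start with Q = (13, 10) for the leading 1-bit.
double: tangent at (13, 10): λ = (3·13² + 0)/(2·10) ≡ 1/20. 20⁻¹ ≡ 15 (mod 23), so λ ≡ 1·15 ≡ 15.
  x = λ² - 13 - 13 = 225 - 26 ≡ 15; y = λ·(13 - 15) - 10 ≡ 6. → (15, 6)
double: tangent at (15, 6): λ = (3·15² + 0)/(2·6) ≡ 8/12. 12⁻¹ ≡ 2 (mod 23), so λ ≡ 8·2 ≡ 16.
  x = λ² - 15 - 15 = 256 - 30 ≡ 19; y = λ·(15 - 19) - 6 ≡ 22. → (19, 22)
double: tangent at (19, 22): λ = (3·19² + 0)/(2·22) ≡ 2/21. 21⁻¹ ≡ 11 (mod 23), so λ ≡ 2·11 ≡ 22.
  x = λ² - 19 - 19 = 484 - 38 ≡ 9; y = λ·(19 - 9) - 22 ≡ 14. → (9, 14)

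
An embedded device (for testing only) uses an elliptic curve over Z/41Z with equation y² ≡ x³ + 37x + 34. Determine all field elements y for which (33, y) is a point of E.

x³ + 37x + 34 = 37192 ≡ 5 (mod 41).
Square roots of 5 mod 41: 13 and 28 (since 13² = 169 ≡ 5).

13, 28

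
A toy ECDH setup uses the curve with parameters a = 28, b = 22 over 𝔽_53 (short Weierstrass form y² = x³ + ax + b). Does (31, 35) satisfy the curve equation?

y² = 35² ≡ 6; x³ + 28x + 22 = 30681 ≡ 47 (mod 53). 6 ≠ 47.

no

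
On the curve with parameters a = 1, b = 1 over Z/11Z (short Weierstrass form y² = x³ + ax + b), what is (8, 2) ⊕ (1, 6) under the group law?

(8, 2) + (1, 6). λ = (6 - 2)/(1 - 8) ≡ 4/4 mod 11. 4⁻¹ ≡ 3 (mod 11) since 4·3 = 12 ≡ 1, so λ ≡ 1.
  x = λ² - 8 - 1 = 1 - 9 ≡ 3; y = λ·(8 - 3) - 2 ≡ 3. → (3, 3)

(3, 3)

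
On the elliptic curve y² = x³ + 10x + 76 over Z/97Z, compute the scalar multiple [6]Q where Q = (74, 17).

Repeated addition: build up to 6Q.
2Q: tangent at (74, 17): λ = (3·74² + 10)/(2·17) ≡ 45/34. 34⁻¹ ≡ 20 (mod 97), so λ ≡ 45·20 ≡ 27.
  x = λ² - 74 - 74 = 729 - 148 ≡ 96; y = λ·(74 - 96) - 17 ≡ 68. → (96, 68)
3Q: (96, 68) + (74, 17). λ = (17 - 68)/(74 - 96) ≡ 46/75 mod 97. 75⁻¹ ≡ 22 (mod 97), so λ ≡ 42.
  x = λ² - 96 - 74 = 1764 - 170 ≡ 42; y = λ·(96 - 42) - 68 ≡ 66. → (42, 66)
4Q: (42, 66) + (74, 17). λ = (17 - 66)/(74 - 42) ≡ 48/32 mod 97. 32⁻¹ ≡ 94 (mod 97), so λ ≡ 50.
  x = λ² - 42 - 74 = 2500 - 116 ≡ 56; y = λ·(42 - 56) - 66 ≡ 10. → (56, 10)
5Q: (56, 10) + (74, 17). λ = (17 - 10)/(74 - 56) ≡ 7/18 mod 97. 18⁻¹ ≡ 27 (mod 97), so λ ≡ 92.
  x = λ² - 56 - 74 = 8464 - 130 ≡ 89; y = λ·(56 - 89) - 10 ≡ 58. → (89, 58)
6Q: (89, 58) + (74, 17). λ = (17 - 58)/(74 - 89) ≡ 56/82 mod 97. 82⁻¹ ≡ 84 (mod 97), so λ ≡ 48.
  x = λ² - 89 - 74 = 2304 - 163 ≡ 7; y = λ·(89 - 7) - 58 ≡ 95. → (7, 95)

(7, 95)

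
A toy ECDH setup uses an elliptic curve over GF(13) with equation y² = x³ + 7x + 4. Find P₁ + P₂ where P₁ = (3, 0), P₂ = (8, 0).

(2, 0)

(3, 0) + (8, 0). λ = (0 - 0)/(8 - 3) ≡ 0/5 mod 13. 5⁻¹ ≡ 8 (mod 13), so λ ≡ 0.
  x = λ² - 3 - 8 = 0 - 11 ≡ 2; y = λ·(3 - 2) - 0 ≡ 0. → (2, 0)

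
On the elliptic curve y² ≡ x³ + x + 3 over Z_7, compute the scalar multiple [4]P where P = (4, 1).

Double-and-add on 4 = (100)₂. Start with P = (4, 1) for the leading 1-bit.
double: tangent at (4, 1): λ = (3·4² + 1)/(2·1) ≡ 0/2. 2⁻¹ ≡ 4 (mod 7), so λ ≡ 0·4 ≡ 0.
  x = λ² - 4 - 4 = 0 - 8 ≡ 6; y = λ·(4 - 6) - 1 ≡ 6. → (6, 6)
double: tangent at (6, 6): λ = (3·6² + 1)/(2·6) ≡ 4/5. 5⁻¹ ≡ 3 (mod 7), so λ ≡ 4·3 ≡ 5.
  x = λ² - 6 - 6 = 25 - 12 ≡ 6; y = λ·(6 - 6) - 6 ≡ 1. → (6, 1)

(6, 1)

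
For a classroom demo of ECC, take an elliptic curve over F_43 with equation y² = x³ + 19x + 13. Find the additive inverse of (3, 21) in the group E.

(3, 22)

-(3, 21) = (3, -21 mod 43) = (3, 22).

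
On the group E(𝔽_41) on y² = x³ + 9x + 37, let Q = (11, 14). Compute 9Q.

(34, 0)

Repeated addition: build up to 9Q.
2Q: tangent at (11, 14): λ = (3·11² + 9)/(2·14) ≡ 3/28. 28⁻¹ ≡ 22 (mod 41), so λ ≡ 3·22 ≡ 25.
  x = λ² - 11 - 11 = 625 - 22 ≡ 29; y = λ·(11 - 29) - 14 ≡ 28. → (29, 28)
3Q: (29, 28) + (11, 14). λ = (14 - 28)/(11 - 29) ≡ 27/23 mod 41. 23⁻¹ ≡ 25 (mod 41), so λ ≡ 19.
  x = λ² - 29 - 11 = 361 - 40 ≡ 34; y = λ·(29 - 34) - 28 ≡ 0. → (34, 0)
4Q: (34, 0) + (11, 14). λ = (14 - 0)/(11 - 34) ≡ 14/18 mod 41. 18⁻¹ ≡ 16 (mod 41) since 18·16 = 288 ≡ 1, so λ ≡ 19.
  x = λ² - 34 - 11 = 361 - 45 ≡ 29; y = λ·(34 - 29) - 0 ≡ 13. → (29, 13)
5Q: (29, 13) + (11, 14). λ = (14 - 13)/(11 - 29) ≡ 1/23 mod 41. 23⁻¹ ≡ 25 (mod 41), so λ ≡ 25.
  x = λ² - 29 - 11 = 625 - 40 ≡ 11; y = λ·(29 - 11) - 13 ≡ 27. → (11, 27)
6Q: (11, 27) + (11, 14): same x and y₁ ≡ -y₂, so the sum is the point at infinity.
7Q: the point at infinity + (11, 14) = (11, 14) (identity).
8Q: tangent at (11, 14): λ = (3·11² + 9)/(2·14) ≡ 3/28. 28⁻¹ ≡ 22 (mod 41) since 28·22 = 616 ≡ 1, so λ ≡ 3·22 ≡ 25.
  x = λ² - 11 - 11 = 625 - 22 ≡ 29; y = λ·(11 - 29) - 14 ≡ 28. → (29, 28)
9Q: (29, 28) + (11, 14). λ = (14 - 28)/(11 - 29) ≡ 27/23 mod 41. 23⁻¹ ≡ 25 (mod 41) since 23·25 = 575 ≡ 1, so λ ≡ 19.
  x = λ² - 29 - 11 = 361 - 40 ≡ 34; y = λ·(29 - 34) - 28 ≡ 0. → (34, 0)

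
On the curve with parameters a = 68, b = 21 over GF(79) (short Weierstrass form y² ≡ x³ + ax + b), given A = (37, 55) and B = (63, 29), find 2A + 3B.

O

First 2A:
Repeated addition: build up to 2A.
2A: tangent at (37, 55): λ = (3·37² + 68)/(2·55) ≡ 67/31. 31⁻¹ ≡ 51 (mod 79) since 31·51 = 1581 ≡ 1, so λ ≡ 67·51 ≡ 20.
  x = λ² - 37 - 37 = 400 - 74 ≡ 10; y = λ·(37 - 10) - 55 ≡ 11. → (10, 11)
2A = (10, 11).
Next 3B:
Repeated addition: build up to 3B.
2B: tangent at (63, 29): λ = (3·63² + 68)/(2·29) ≡ 46/58. 58⁻¹ ≡ 15 (mod 79), so λ ≡ 46·15 ≡ 58.
  x = λ² - 63 - 63 = 3364 - 126 ≡ 78; y = λ·(63 - 78) - 29 ≡ 49. → (78, 49)
3B: (78, 49) + (63, 29). λ = (29 - 49)/(63 - 78) ≡ 59/64 mod 79. 64⁻¹ ≡ 21 (mod 79) since 64·21 = 1344 ≡ 1, so λ ≡ 54.
  x = λ² - 78 - 63 = 2916 - 141 ≡ 10; y = λ·(78 - 10) - 49 ≡ 68. → (10, 68)
3B = (10, 68).
Finally 2A + 3B:
(10, 11) + (10, 68): same x and y₁ ≡ -y₂, so the sum is ∞.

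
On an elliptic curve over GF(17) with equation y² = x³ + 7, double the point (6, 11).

(1, 12)

tangent at (6, 11): λ = (3·6² + 0)/(2·11) ≡ 6/5. 5⁻¹ ≡ 7 (mod 17), so λ ≡ 6·7 ≡ 8.
  x = λ² - 6 - 6 = 64 - 12 ≡ 1; y = λ·(6 - 1) - 11 ≡ 12. → (1, 12)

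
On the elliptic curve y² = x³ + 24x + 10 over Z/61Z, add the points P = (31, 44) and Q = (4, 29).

(31, 44) + (4, 29). λ = (29 - 44)/(4 - 31) ≡ 46/34 mod 61. 34⁻¹ ≡ 9 (mod 61) since 34·9 = 306 ≡ 1, so λ ≡ 48.
  x = λ² - 31 - 4 = 2304 - 35 ≡ 12; y = λ·(31 - 12) - 44 ≡ 14. → (12, 14)

(12, 14)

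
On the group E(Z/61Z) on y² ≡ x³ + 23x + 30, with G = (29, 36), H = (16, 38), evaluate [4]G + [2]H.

(49, 10)

First 4G:
Double-and-add on 4 = (100)₂. Start with G = (29, 36) for the leading 1-bit.
double: tangent at (29, 36): λ = (3·29² + 23)/(2·36) ≡ 45/11. 11⁻¹ ≡ 50 (mod 61) since 11·50 = 550 ≡ 1, so λ ≡ 45·50 ≡ 54.
  x = λ² - 29 - 29 = 2916 - 58 ≡ 52; y = λ·(29 - 52) - 36 ≡ 3. → (52, 3)
double: tangent at (52, 3): λ = (3·52² + 23)/(2·3) ≡ 22/6. 6⁻¹ ≡ 51 (mod 61), so λ ≡ 22·51 ≡ 24.
  x = λ² - 52 - 52 = 576 - 104 ≡ 45; y = λ·(52 - 45) - 3 ≡ 43. → (45, 43)
4G = (45, 43).
Next 2H:
Repeated addition: build up to 2H.
2H: tangent at (16, 38): λ = (3·16² + 23)/(2·38) ≡ 59/15. 15⁻¹ ≡ 57 (mod 61), so λ ≡ 59·57 ≡ 8.
  x = λ² - 16 - 16 = 64 - 32 ≡ 32; y = λ·(16 - 32) - 38 ≡ 17. → (32, 17)
2H = (32, 17).
Finally 4G + 2H:
(45, 43) + (32, 17). λ = (17 - 43)/(32 - 45) ≡ 35/48 mod 61. 48⁻¹ ≡ 14 (mod 61), so λ ≡ 2.
  x = λ² - 45 - 32 = 4 - 77 ≡ 49; y = λ·(45 - 49) - 43 ≡ 10. → (49, 10)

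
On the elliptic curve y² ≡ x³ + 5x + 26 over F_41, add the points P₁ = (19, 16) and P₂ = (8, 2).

(19, 16) + (8, 2). λ = (2 - 16)/(8 - 19) ≡ 27/30 mod 41. 30⁻¹ ≡ 26 (mod 41), so λ ≡ 5.
  x = λ² - 19 - 8 = 25 - 27 ≡ 39; y = λ·(19 - 39) - 16 ≡ 7. → (39, 7)

(39, 7)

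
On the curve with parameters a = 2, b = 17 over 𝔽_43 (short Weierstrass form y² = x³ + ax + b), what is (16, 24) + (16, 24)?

(34, 42)

tangent at (16, 24): λ = (3·16² + 2)/(2·24) ≡ 39/5. 5⁻¹ ≡ 26 (mod 43) since 5·26 = 130 ≡ 1, so λ ≡ 39·26 ≡ 25.
  x = λ² - 16 - 16 = 625 - 32 ≡ 34; y = λ·(16 - 34) - 24 ≡ 42. → (34, 42)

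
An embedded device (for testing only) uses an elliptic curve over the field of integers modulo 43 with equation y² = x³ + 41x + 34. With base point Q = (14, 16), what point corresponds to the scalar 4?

(26, 10)

Double-and-add on 4 = (100)₂. Start with Q = (14, 16) for the leading 1-bit.
double: tangent at (14, 16): λ = (3·14² + 41)/(2·16) ≡ 27/32. 32⁻¹ ≡ 39 (mod 43), so λ ≡ 27·39 ≡ 21.
  x = λ² - 14 - 14 = 441 - 28 ≡ 26; y = λ·(14 - 26) - 16 ≡ 33. → (26, 33)
double: tangent at (26, 33): λ = (3·26² + 41)/(2·33) ≡ 5/23. 23⁻¹ ≡ 15 (mod 43) since 23·15 = 345 ≡ 1, so λ ≡ 5·15 ≡ 32.
  x = λ² - 26 - 26 = 1024 - 52 ≡ 26; y = λ·(26 - 26) - 33 ≡ 10. → (26, 10)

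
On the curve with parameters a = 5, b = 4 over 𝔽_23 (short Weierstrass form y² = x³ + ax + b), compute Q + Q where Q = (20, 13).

tangent at (20, 13): λ = (3·20² + 5)/(2·13) ≡ 9/3. 3⁻¹ ≡ 8 (mod 23), so λ ≡ 9·8 ≡ 3.
  x = λ² - 20 - 20 = 9 - 40 ≡ 15; y = λ·(20 - 15) - 13 ≡ 2. → (15, 2)

(15, 2)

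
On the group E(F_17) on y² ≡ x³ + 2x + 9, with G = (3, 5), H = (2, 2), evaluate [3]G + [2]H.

First 3G:
Repeated addition: build up to 3G.
2G: tangent at (3, 5): λ = (3·3² + 2)/(2·5) ≡ 12/10. 10⁻¹ ≡ 12 (mod 17) since 10·12 = 120 ≡ 1, so λ ≡ 12·12 ≡ 8.
  x = λ² - 3 - 3 = 64 - 6 ≡ 7; y = λ·(3 - 7) - 5 ≡ 14. → (7, 14)
3G: (7, 14) + (3, 5). λ = (5 - 14)/(3 - 7) ≡ 8/13 mod 17. 13⁻¹ ≡ 4 (mod 17), so λ ≡ 15.
  x = λ² - 7 - 3 = 225 - 10 ≡ 11; y = λ·(7 - 11) - 14 ≡ 11. → (11, 11)
3G = (11, 11).
Next 2H:
Repeated addition: build up to 2H.
2H: tangent at (2, 2): λ = (3·2² + 2)/(2·2) ≡ 14/4. 4⁻¹ ≡ 13 (mod 17) since 4·13 = 52 ≡ 1, so λ ≡ 14·13 ≡ 12.
  x = λ² - 2 - 2 = 144 - 4 ≡ 4; y = λ·(2 - 4) - 2 ≡ 8. → (4, 8)
2H = (4, 8).
Finally 3G + 2H:
(11, 11) + (4, 8). λ = (8 - 11)/(4 - 11) ≡ 14/10 mod 17. 10⁻¹ ≡ 12 (mod 17), so λ ≡ 15.
  x = λ² - 11 - 4 = 225 - 15 ≡ 6; y = λ·(11 - 6) - 11 ≡ 13. → (6, 13)

(6, 13)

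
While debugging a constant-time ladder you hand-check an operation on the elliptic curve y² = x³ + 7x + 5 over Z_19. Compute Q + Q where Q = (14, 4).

tangent at (14, 4): λ = (3·14² + 7)/(2·4) ≡ 6/8. 8⁻¹ ≡ 12 (mod 19), so λ ≡ 6·12 ≡ 15.
  x = λ² - 14 - 14 = 225 - 28 ≡ 7; y = λ·(14 - 7) - 4 ≡ 6. → (7, 6)

(7, 6)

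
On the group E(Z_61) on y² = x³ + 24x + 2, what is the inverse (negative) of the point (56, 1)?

(56, 60)

-(56, 1) = (56, -1 mod 61) = (56, 60).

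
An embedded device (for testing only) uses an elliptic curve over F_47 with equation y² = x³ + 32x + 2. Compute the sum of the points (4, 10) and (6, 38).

(4, 10) + (6, 38). λ = (38 - 10)/(6 - 4) ≡ 28/2 mod 47. 2⁻¹ ≡ 24 (mod 47), so λ ≡ 14.
  x = λ² - 4 - 6 = 196 - 10 ≡ 45; y = λ·(4 - 45) - 10 ≡ 27. → (45, 27)

(45, 27)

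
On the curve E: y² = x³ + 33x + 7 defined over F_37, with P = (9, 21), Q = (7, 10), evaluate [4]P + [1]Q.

First 4P:
Double-and-add on 4 = (100)₂. Start with P = (9, 21) for the leading 1-bit.
double: tangent at (9, 21): λ = (3·9² + 33)/(2·21) ≡ 17/5. 5⁻¹ ≡ 15 (mod 37), so λ ≡ 17·15 ≡ 33.
  x = λ² - 9 - 9 = 1089 - 18 ≡ 35; y = λ·(9 - 35) - 21 ≡ 9. → (35, 9)
double: tangent at (35, 9): λ = (3·35² + 33)/(2·9) ≡ 8/18. 18⁻¹ ≡ 35 (mod 37), so λ ≡ 8·35 ≡ 21.
  x = λ² - 35 - 35 = 441 - 70 ≡ 1; y = λ·(35 - 1) - 9 ≡ 2. → (1, 2)
4P = (1, 2).
Finally 4P + Q:
(1, 2) + (7, 10). λ = (10 - 2)/(7 - 1) ≡ 8/6 mod 37. 6⁻¹ ≡ 31 (mod 37), so λ ≡ 26.
  x = λ² - 1 - 7 = 676 - 8 ≡ 2; y = λ·(1 - 2) - 2 ≡ 9. → (2, 9)

(2, 9)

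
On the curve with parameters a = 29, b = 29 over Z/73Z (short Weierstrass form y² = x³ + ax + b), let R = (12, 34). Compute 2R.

(3, 56)

tangent at (12, 34): λ = (3·12² + 29)/(2·34) ≡ 23/68. 68⁻¹ ≡ 29 (mod 73), so λ ≡ 23·29 ≡ 10.
  x = λ² - 12 - 12 = 100 - 24 ≡ 3; y = λ·(12 - 3) - 34 ≡ 56. → (3, 56)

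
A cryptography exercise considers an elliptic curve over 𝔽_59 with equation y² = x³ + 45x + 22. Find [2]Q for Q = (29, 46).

tangent at (29, 46): λ = (3·29² + 45)/(2·46) ≡ 31/33. 33⁻¹ ≡ 34 (mod 59) since 33·34 = 1122 ≡ 1, so λ ≡ 31·34 ≡ 51.
  x = λ² - 29 - 29 = 2601 - 58 ≡ 6; y = λ·(29 - 6) - 46 ≡ 6. → (6, 6)

(6, 6)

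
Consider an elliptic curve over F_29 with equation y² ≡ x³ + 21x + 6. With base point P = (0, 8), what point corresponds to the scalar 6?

Repeated addition: build up to 6P.
2P: tangent at (0, 8): λ = (3·0² + 21)/(2·8) ≡ 21/16. 16⁻¹ ≡ 20 (mod 29), so λ ≡ 21·20 ≡ 14.
  x = λ² - 0 - 0 = 196 - 0 ≡ 22; y = λ·(0 - 22) - 8 ≡ 3. → (22, 3)
3P: (22, 3) + (0, 8). λ = (8 - 3)/(0 - 22) ≡ 5/7 mod 29. 7⁻¹ ≡ 25 (mod 29) since 7·25 = 175 ≡ 1, so λ ≡ 9.
  x = λ² - 22 - 0 = 81 - 22 ≡ 1; y = λ·(22 - 1) - 3 ≡ 12. → (1, 12)
4P: (1, 12) + (0, 8). λ = (8 - 12)/(0 - 1) ≡ 25/28 mod 29. 28⁻¹ ≡ 28 (mod 29) since 28·28 = 784 ≡ 1, so λ ≡ 4.
  x = λ² - 1 - 0 = 16 - 1 ≡ 15; y = λ·(1 - 15) - 12 ≡ 19. → (15, 19)
5P: (15, 19) + (0, 8). λ = (8 - 19)/(0 - 15) ≡ 18/14 mod 29. 14⁻¹ ≡ 27 (mod 29), so λ ≡ 22.
  x = λ² - 15 - 0 = 484 - 15 ≡ 5; y = λ·(15 - 5) - 19 ≡ 27. → (5, 27)
6P: (5, 27) + (0, 8). λ = (8 - 27)/(0 - 5) ≡ 10/24 mod 29. 24⁻¹ ≡ 23 (mod 29), so λ ≡ 27.
  x = λ² - 5 - 0 = 729 - 5 ≡ 28; y = λ·(5 - 28) - 27 ≡ 19. → (28, 19)

(28, 19)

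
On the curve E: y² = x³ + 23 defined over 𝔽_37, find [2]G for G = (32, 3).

(9, 7)

tangent at (32, 3): λ = (3·32² + 0)/(2·3) ≡ 1/6. 6⁻¹ ≡ 31 (mod 37) since 6·31 = 186 ≡ 1, so λ ≡ 1·31 ≡ 31.
  x = λ² - 32 - 32 = 961 - 64 ≡ 9; y = λ·(32 - 9) - 3 ≡ 7. → (9, 7)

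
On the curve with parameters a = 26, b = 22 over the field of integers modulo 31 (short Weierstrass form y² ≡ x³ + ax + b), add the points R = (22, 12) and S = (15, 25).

(22, 12) + (15, 25). λ = (25 - 12)/(15 - 22) ≡ 13/24 mod 31. 24⁻¹ ≡ 22 (mod 31), so λ ≡ 7.
  x = λ² - 22 - 15 = 49 - 37 ≡ 12; y = λ·(22 - 12) - 12 ≡ 27. → (12, 27)

(12, 27)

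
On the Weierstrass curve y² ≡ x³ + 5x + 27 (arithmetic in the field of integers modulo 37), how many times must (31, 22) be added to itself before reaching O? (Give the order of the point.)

2P: tangent at (31, 22): λ = (3·31² + 5)/(2·22) ≡ 2/7. 7⁻¹ ≡ 16 (mod 37) since 7·16 = 112 ≡ 1, so λ ≡ 2·16 ≡ 32.
  x = λ² - 31 - 31 = 1024 - 62 ≡ 0; y = λ·(31 - 0) - 22 ≡ 8. → (0, 8)
3P: (0, 8) + (31, 22). λ = (22 - 8)/(31 - 0) ≡ 14/31 mod 37. 31⁻¹ ≡ 6 (mod 37), so λ ≡ 10.
  x = λ² - 0 - 31 = 100 - 31 ≡ 32; y = λ·(0 - 32) - 8 ≡ 5. → (32, 5)
4P: (32, 5) + (31, 22). λ = (22 - 5)/(31 - 32) ≡ 17/36 mod 37. 36⁻¹ ≡ 36 (mod 37), so λ ≡ 20.
  x = λ² - 32 - 31 = 400 - 63 ≡ 4; y = λ·(32 - 4) - 5 ≡ 0. → (4, 0)
5P: (4, 0) + (31, 22). λ = (22 - 0)/(31 - 4) ≡ 22/27 mod 37. 27⁻¹ ≡ 11 (mod 37), so λ ≡ 20.
  x = λ² - 4 - 31 = 400 - 35 ≡ 32; y = λ·(4 - 32) - 0 ≡ 32. → (32, 32)
6P: (32, 32) + (31, 22). λ = (22 - 32)/(31 - 32) ≡ 27/36 mod 37. 36⁻¹ ≡ 36 (mod 37), so λ ≡ 10.
  x = λ² - 32 - 31 = 100 - 63 ≡ 0; y = λ·(32 - 0) - 32 ≡ 29. → (0, 29)
7P: (0, 29) + (31, 22). λ = (22 - 29)/(31 - 0) ≡ 30/31 mod 37. 31⁻¹ ≡ 6 (mod 37) since 31·6 = 186 ≡ 1, so λ ≡ 32.
  x = λ² - 0 - 31 = 1024 - 31 ≡ 31; y = λ·(0 - 31) - 29 ≡ 15. → (31, 15)
8P: (31, 15) + (31, 22): same x and y₁ ≡ -y₂, so the sum is O.
8P = O, so the order is 8.

8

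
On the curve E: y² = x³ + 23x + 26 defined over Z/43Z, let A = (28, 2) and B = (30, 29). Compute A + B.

(6, 37)

(28, 2) + (30, 29). λ = (29 - 2)/(30 - 28) ≡ 27/2 mod 43. 2⁻¹ ≡ 22 (mod 43), so λ ≡ 35.
  x = λ² - 28 - 30 = 1225 - 58 ≡ 6; y = λ·(28 - 6) - 2 ≡ 37. → (6, 37)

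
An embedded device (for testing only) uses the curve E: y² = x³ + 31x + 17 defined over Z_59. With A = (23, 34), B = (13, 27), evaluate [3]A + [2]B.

First 3A:
Repeated addition: build up to 3A.
2A: tangent at (23, 34): λ = (3·23² + 31)/(2·34) ≡ 25/9. 9⁻¹ ≡ 46 (mod 59) since 9·46 = 414 ≡ 1, so λ ≡ 25·46 ≡ 29.
  x = λ² - 23 - 23 = 841 - 46 ≡ 28; y = λ·(23 - 28) - 34 ≡ 57. → (28, 57)
3A: (28, 57) + (23, 34). λ = (34 - 57)/(23 - 28) ≡ 36/54 mod 59. 54⁻¹ ≡ 47 (mod 59) since 54·47 = 2538 ≡ 1, so λ ≡ 40.
  x = λ² - 28 - 23 = 1600 - 51 ≡ 15; y = λ·(28 - 15) - 57 ≡ 50. → (15, 50)
3A = (15, 50).
Next 2B:
Repeated addition: build up to 2B.
2B: tangent at (13, 27): λ = (3·13² + 31)/(2·27) ≡ 7/54. 54⁻¹ ≡ 47 (mod 59) since 54·47 = 2538 ≡ 1, so λ ≡ 7·47 ≡ 34.
  x = λ² - 13 - 13 = 1156 - 26 ≡ 9; y = λ·(13 - 9) - 27 ≡ 50. → (9, 50)
2B = (9, 50).
Finally 3A + 2B:
(15, 50) + (9, 50). λ = (50 - 50)/(9 - 15) ≡ 0/53 mod 59. 53⁻¹ ≡ 49 (mod 59), so λ ≡ 0.
  x = λ² - 15 - 9 = 0 - 24 ≡ 35; y = λ·(15 - 35) - 50 ≡ 9. → (35, 9)

(35, 9)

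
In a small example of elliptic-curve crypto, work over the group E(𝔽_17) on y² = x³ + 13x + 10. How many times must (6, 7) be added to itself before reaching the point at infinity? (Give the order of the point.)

2P: tangent at (6, 7): λ = (3·6² + 13)/(2·7) ≡ 2/14. 14⁻¹ ≡ 11 (mod 17), so λ ≡ 2·11 ≡ 5.
  x = λ² - 6 - 6 = 25 - 12 ≡ 13; y = λ·(6 - 13) - 7 ≡ 9. → (13, 9)
3P: (13, 9) + (6, 7). λ = (7 - 9)/(6 - 13) ≡ 15/10 mod 17. 10⁻¹ ≡ 12 (mod 17), so λ ≡ 10.
  x = λ² - 13 - 6 = 100 - 19 ≡ 13; y = λ·(13 - 13) - 9 ≡ 8. → (13, 8)
4P: (13, 8) + (6, 7). λ = (7 - 8)/(6 - 13) ≡ 16/10 mod 17. 10⁻¹ ≡ 12 (mod 17) since 10·12 = 120 ≡ 1, so λ ≡ 5.
  x = λ² - 13 - 6 = 25 - 19 ≡ 6; y = λ·(13 - 6) - 8 ≡ 10. → (6, 10)
5P: (6, 10) + (6, 7): same x and y₁ ≡ -y₂, so the sum is the point at infinity.
5P = the point at infinity, so the order is 5.

5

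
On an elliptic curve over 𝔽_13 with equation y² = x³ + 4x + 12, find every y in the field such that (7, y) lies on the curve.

x³ + 4x + 12 = 383 ≡ 6 (mod 13).
6 is a non-residue mod 13; no y exists.

none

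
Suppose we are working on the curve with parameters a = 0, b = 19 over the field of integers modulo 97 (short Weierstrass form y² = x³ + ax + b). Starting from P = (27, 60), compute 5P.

Double-and-add on 5 = (101)₂. Start with P = (27, 60) for the leading 1-bit.
double: tangent at (27, 60): λ = (3·27² + 0)/(2·60) ≡ 53/23. 23⁻¹ ≡ 38 (mod 97), so λ ≡ 53·38 ≡ 74.
  x = λ² - 27 - 27 = 5476 - 54 ≡ 87; y = λ·(27 - 87) - 60 ≡ 59. → (87, 59)
double: tangent at (87, 59): λ = (3·87² + 0)/(2·59) ≡ 9/21. 21⁻¹ ≡ 37 (mod 97) since 21·37 = 777 ≡ 1, so λ ≡ 9·37 ≡ 42.
  x = λ² - 87 - 87 = 1764 - 174 ≡ 38; y = λ·(87 - 38) - 59 ≡ 59. → (38, 59)
add P: (38, 59) + (27, 60). λ = (60 - 59)/(27 - 38) ≡ 1/86 mod 97. 86⁻¹ ≡ 44 (mod 97) since 86·44 = 3784 ≡ 1, so λ ≡ 44.
  x = λ² - 38 - 27 = 1936 - 65 ≡ 28; y = λ·(38 - 28) - 59 ≡ 90. → (28, 90)

(28, 90)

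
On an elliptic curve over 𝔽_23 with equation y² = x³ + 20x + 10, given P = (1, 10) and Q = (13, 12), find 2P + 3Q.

First 2P:
Repeated addition: build up to 2P.
2P: tangent at (1, 10): λ = (3·1² + 20)/(2·10) ≡ 0/20. 20⁻¹ ≡ 15 (mod 23) since 20·15 = 300 ≡ 1, so λ ≡ 0·15 ≡ 0.
  x = λ² - 1 - 1 = 0 - 2 ≡ 21; y = λ·(1 - 21) - 10 ≡ 13. → (21, 13)
2P = (21, 13).
Next 3Q:
Repeated addition: build up to 3Q.
2Q: tangent at (13, 12): λ = (3·13² + 20)/(2·12) ≡ 21/1. 1⁻¹ ≡ 1 (mod 23), so λ ≡ 21·1 ≡ 21.
  x = λ² - 13 - 13 = 441 - 26 ≡ 1; y = λ·(13 - 1) - 12 ≡ 10. → (1, 10)
3Q: (1, 10) + (13, 12). λ = (12 - 10)/(13 - 1) ≡ 2/12 mod 23. 12⁻¹ ≡ 2 (mod 23), so λ ≡ 4.
  x = λ² - 1 - 13 = 16 - 14 ≡ 2; y = λ·(1 - 2) - 10 ≡ 9. → (2, 9)
3Q = (2, 9).
Finally 2P + 3Q:
(21, 13) + (2, 9). λ = (9 - 13)/(2 - 21) ≡ 19/4 mod 23. 4⁻¹ ≡ 6 (mod 23), so λ ≡ 22.
  x = λ² - 21 - 2 = 484 - 23 ≡ 1; y = λ·(21 - 1) - 13 ≡ 13. → (1, 13)

(1, 13)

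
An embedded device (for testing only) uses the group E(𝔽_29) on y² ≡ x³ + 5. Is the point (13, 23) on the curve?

y² = 23² ≡ 7; x³ + 0x + 5 = 2202 ≡ 27 (mod 29). 7 ≠ 27.

no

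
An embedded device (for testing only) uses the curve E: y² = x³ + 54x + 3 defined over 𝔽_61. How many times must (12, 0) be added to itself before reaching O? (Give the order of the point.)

2

2P: (12, 0) + (12, 0): same x and y₁ ≡ -y₂, so the sum is O.
2P = O, so the order is 2.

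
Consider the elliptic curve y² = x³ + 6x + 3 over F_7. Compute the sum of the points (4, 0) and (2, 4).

(5, 2)

(4, 0) + (2, 4). λ = (4 - 0)/(2 - 4) ≡ 4/5 mod 7. 5⁻¹ ≡ 3 (mod 7), so λ ≡ 5.
  x = λ² - 4 - 2 = 25 - 6 ≡ 5; y = λ·(4 - 5) - 0 ≡ 2. → (5, 2)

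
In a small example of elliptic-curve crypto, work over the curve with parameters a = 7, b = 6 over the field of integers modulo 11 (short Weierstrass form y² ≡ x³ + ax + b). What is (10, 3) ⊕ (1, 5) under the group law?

(10, 3) + (1, 5). λ = (5 - 3)/(1 - 10) ≡ 2/2 mod 11. 2⁻¹ ≡ 6 (mod 11), so λ ≡ 1.
  x = λ² - 10 - 1 = 1 - 11 ≡ 1; y = λ·(10 - 1) - 3 ≡ 6. → (1, 6)

(1, 6)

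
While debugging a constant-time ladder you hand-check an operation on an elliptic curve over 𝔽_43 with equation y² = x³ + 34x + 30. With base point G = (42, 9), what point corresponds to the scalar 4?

Double-and-add on 4 = (100)₂. Start with G = (42, 9) for the leading 1-bit.
double: tangent at (42, 9): λ = (3·42² + 34)/(2·9) ≡ 37/18. 18⁻¹ ≡ 12 (mod 43), so λ ≡ 37·12 ≡ 14.
  x = λ² - 42 - 42 = 196 - 84 ≡ 26; y = λ·(42 - 26) - 9 ≡ 0. → (26, 0)
double: (26, 0) + (26, 0): same x and y₁ ≡ -y₂, so the sum is 𝒪.

O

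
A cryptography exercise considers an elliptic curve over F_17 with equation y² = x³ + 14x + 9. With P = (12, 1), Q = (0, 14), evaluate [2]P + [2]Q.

(5, 0)

First 2P:
Repeated addition: build up to 2P.
2P: tangent at (12, 1): λ = (3·12² + 14)/(2·1) ≡ 4/2. 2⁻¹ ≡ 9 (mod 17) since 2·9 = 18 ≡ 1, so λ ≡ 4·9 ≡ 2.
  x = λ² - 12 - 12 = 4 - 24 ≡ 14; y = λ·(12 - 14) - 1 ≡ 12. → (14, 12)
2P = (14, 12).
Next 2Q:
Repeated addition: build up to 2Q.
2Q: tangent at (0, 14): λ = (3·0² + 14)/(2·14) ≡ 14/11. 11⁻¹ ≡ 14 (mod 17) since 11·14 = 154 ≡ 1, so λ ≡ 14·14 ≡ 9.
  x = λ² - 0 - 0 = 81 - 0 ≡ 13; y = λ·(0 - 13) - 14 ≡ 5. → (13, 5)
2Q = (13, 5).
Finally 2P + 2Q:
(14, 12) + (13, 5). λ = (5 - 12)/(13 - 14) ≡ 10/16 mod 17. 16⁻¹ ≡ 16 (mod 17), so λ ≡ 7.
  x = λ² - 14 - 13 = 49 - 27 ≡ 5; y = λ·(14 - 5) - 12 ≡ 0. → (5, 0)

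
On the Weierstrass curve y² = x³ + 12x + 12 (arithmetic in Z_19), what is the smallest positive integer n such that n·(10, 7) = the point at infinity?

5

2P: tangent at (10, 7): λ = (3·10² + 12)/(2·7) ≡ 8/14. 14⁻¹ ≡ 15 (mod 19), so λ ≡ 8·15 ≡ 6.
  x = λ² - 10 - 10 = 36 - 20 ≡ 16; y = λ·(10 - 16) - 7 ≡ 14. → (16, 14)
3P: (16, 14) + (10, 7). λ = (7 - 14)/(10 - 16) ≡ 12/13 mod 19. 13⁻¹ ≡ 3 (mod 19), so λ ≡ 17.
  x = λ² - 16 - 10 = 289 - 26 ≡ 16; y = λ·(16 - 16) - 14 ≡ 5. → (16, 5)
4P: (16, 5) + (10, 7). λ = (7 - 5)/(10 - 16) ≡ 2/13 mod 19. 13⁻¹ ≡ 3 (mod 19), so λ ≡ 6.
  x = λ² - 16 - 10 = 36 - 26 ≡ 10; y = λ·(16 - 10) - 5 ≡ 12. → (10, 12)
5P: (10, 12) + (10, 7): same x and y₁ ≡ -y₂, so the sum is the point at infinity.
5P = the point at infinity, so the order is 5.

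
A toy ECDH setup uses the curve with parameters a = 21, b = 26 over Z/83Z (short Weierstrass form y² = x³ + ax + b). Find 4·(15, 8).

(9, 23)

Write Q = (15, 8).
Repeated addition: build up to 4Q.
2Q: tangent at (15, 8): λ = (3·15² + 21)/(2·8) ≡ 32/16. 16⁻¹ ≡ 26 (mod 83), so λ ≡ 32·26 ≡ 2.
  x = λ² - 15 - 15 = 4 - 30 ≡ 57; y = λ·(15 - 57) - 8 ≡ 74. → (57, 74)
3Q: (57, 74) + (15, 8). λ = (8 - 74)/(15 - 57) ≡ 17/41 mod 83. 41⁻¹ ≡ 81 (mod 83), so λ ≡ 49.
  x = λ² - 57 - 15 = 2401 - 72 ≡ 5; y = λ·(57 - 5) - 74 ≡ 67. → (5, 67)
4Q: (5, 67) + (15, 8). λ = (8 - 67)/(15 - 5) ≡ 24/10 mod 83. 10⁻¹ ≡ 25 (mod 83), so λ ≡ 19.
  x = λ² - 5 - 15 = 361 - 20 ≡ 9; y = λ·(5 - 9) - 67 ≡ 23. → (9, 23)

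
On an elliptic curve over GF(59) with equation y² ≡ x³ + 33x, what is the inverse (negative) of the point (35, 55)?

(35, 4)

-(35, 55) = (35, -55 mod 59) = (35, 4).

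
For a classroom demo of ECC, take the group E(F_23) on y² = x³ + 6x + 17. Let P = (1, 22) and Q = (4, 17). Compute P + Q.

(8, 5)

(1, 22) + (4, 17). λ = (17 - 22)/(4 - 1) ≡ 18/3 mod 23. 3⁻¹ ≡ 8 (mod 23), so λ ≡ 6.
  x = λ² - 1 - 4 = 36 - 5 ≡ 8; y = λ·(1 - 8) - 22 ≡ 5. → (8, 5)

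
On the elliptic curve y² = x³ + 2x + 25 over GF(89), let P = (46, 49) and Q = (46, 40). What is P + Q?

O

The two points share x = 46 and their y-coordinates satisfy 49 + 40 ≡ 0 (mod 89), so they are inverses. Their sum is O.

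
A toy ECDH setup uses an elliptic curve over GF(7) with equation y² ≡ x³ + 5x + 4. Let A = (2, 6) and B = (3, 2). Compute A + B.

(4, 2)

(2, 6) + (3, 2). λ = (2 - 6)/(3 - 2) ≡ 3/1 mod 7. 1⁻¹ ≡ 1 (mod 7), so λ ≡ 3.
  x = λ² - 2 - 3 = 9 - 5 ≡ 4; y = λ·(2 - 4) - 6 ≡ 2. → (4, 2)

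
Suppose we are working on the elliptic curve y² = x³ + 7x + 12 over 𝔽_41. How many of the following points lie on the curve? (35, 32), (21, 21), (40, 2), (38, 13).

(35, 32): 32² ≡ 40, rhs ≡ 0 → off.
(21, 21): 21² ≡ 31, rhs ≡ 31 → on.
(40, 2): 2² ≡ 4, rhs ≡ 4 → on.
(38, 13): 13² ≡ 5, rhs ≡ 5 → on.

3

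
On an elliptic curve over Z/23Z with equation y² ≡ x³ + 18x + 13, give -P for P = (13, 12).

(13, 11)

-(13, 12) = (13, -12 mod 23) = (13, 11).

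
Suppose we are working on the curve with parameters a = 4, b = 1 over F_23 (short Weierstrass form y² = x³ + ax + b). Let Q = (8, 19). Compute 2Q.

(15, 3)

tangent at (8, 19): λ = (3·8² + 4)/(2·19) ≡ 12/15. 15⁻¹ ≡ 20 (mod 23) since 15·20 = 300 ≡ 1, so λ ≡ 12·20 ≡ 10.
  x = λ² - 8 - 8 = 100 - 16 ≡ 15; y = λ·(8 - 15) - 19 ≡ 3. → (15, 3)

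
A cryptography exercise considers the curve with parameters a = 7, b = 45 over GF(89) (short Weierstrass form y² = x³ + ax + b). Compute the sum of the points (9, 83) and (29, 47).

(40, 44)

(9, 83) + (29, 47). λ = (47 - 83)/(29 - 9) ≡ 53/20 mod 89. 20⁻¹ ≡ 49 (mod 89) since 20·49 = 980 ≡ 1, so λ ≡ 16.
  x = λ² - 9 - 29 = 256 - 38 ≡ 40; y = λ·(9 - 40) - 83 ≡ 44. → (40, 44)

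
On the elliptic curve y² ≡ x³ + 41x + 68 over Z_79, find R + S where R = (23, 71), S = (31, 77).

(70, 32)

(23, 71) + (31, 77). λ = (77 - 71)/(31 - 23) ≡ 6/8 mod 79. 8⁻¹ ≡ 10 (mod 79), so λ ≡ 60.
  x = λ² - 23 - 31 = 3600 - 54 ≡ 70; y = λ·(23 - 70) - 71 ≡ 32. → (70, 32)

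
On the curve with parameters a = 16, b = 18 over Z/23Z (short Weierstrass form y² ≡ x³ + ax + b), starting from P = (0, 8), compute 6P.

Repeated addition: build up to 6P.
2P: tangent at (0, 8): λ = (3·0² + 16)/(2·8) ≡ 16/16. 16⁻¹ ≡ 13 (mod 23), so λ ≡ 16·13 ≡ 1.
  x = λ² - 0 - 0 = 1 - 0 ≡ 1; y = λ·(0 - 1) - 8 ≡ 14. → (1, 14)
3P: (1, 14) + (0, 8). λ = (8 - 14)/(0 - 1) ≡ 17/22 mod 23. 22⁻¹ ≡ 22 (mod 23), so λ ≡ 6.
  x = λ² - 1 - 0 = 36 - 1 ≡ 12; y = λ·(1 - 12) - 14 ≡ 12. → (12, 12)
4P: (12, 12) + (0, 8). λ = (8 - 12)/(0 - 12) ≡ 19/11 mod 23. 11⁻¹ ≡ 21 (mod 23), so λ ≡ 8.
  x = λ² - 12 - 0 = 64 - 12 ≡ 6; y = λ·(12 - 6) - 12 ≡ 13. → (6, 13)
5P: (6, 13) + (0, 8). λ = (8 - 13)/(0 - 6) ≡ 18/17 mod 23. 17⁻¹ ≡ 19 (mod 23) since 17·19 = 323 ≡ 1, so λ ≡ 20.
  x = λ² - 6 - 0 = 400 - 6 ≡ 3; y = λ·(6 - 3) - 13 ≡ 1. → (3, 1)
6P: (3, 1) + (0, 8). λ = (8 - 1)/(0 - 3) ≡ 7/20 mod 23. 20⁻¹ ≡ 15 (mod 23) since 20·15 = 300 ≡ 1, so λ ≡ 13.
  x = λ² - 3 - 0 = 169 - 3 ≡ 5; y = λ·(3 - 5) - 1 ≡ 19. → (5, 19)

(5, 19)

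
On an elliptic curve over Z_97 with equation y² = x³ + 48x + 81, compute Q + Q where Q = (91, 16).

(10, 3)

tangent at (91, 16): λ = (3·91² + 48)/(2·16) ≡ 59/32. 32⁻¹ ≡ 94 (mod 97), so λ ≡ 59·94 ≡ 17.
  x = λ² - 91 - 91 = 289 - 182 ≡ 10; y = λ·(91 - 10) - 16 ≡ 3. → (10, 3)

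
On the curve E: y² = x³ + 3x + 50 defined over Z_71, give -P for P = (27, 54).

-(27, 54) = (27, -54 mod 71) = (27, 17).

(27, 17)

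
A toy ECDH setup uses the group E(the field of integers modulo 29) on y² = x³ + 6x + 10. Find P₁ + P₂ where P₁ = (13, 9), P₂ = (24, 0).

(13, 9) + (24, 0). λ = (0 - 9)/(24 - 13) ≡ 20/11 mod 29. 11⁻¹ ≡ 8 (mod 29), so λ ≡ 15.
  x = λ² - 13 - 24 = 225 - 37 ≡ 14; y = λ·(13 - 14) - 9 ≡ 5. → (14, 5)

(14, 5)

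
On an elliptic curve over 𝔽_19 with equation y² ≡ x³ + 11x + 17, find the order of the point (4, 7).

2P: tangent at (4, 7): λ = (3·4² + 11)/(2·7) ≡ 2/14. 14⁻¹ ≡ 15 (mod 19), so λ ≡ 2·15 ≡ 11.
  x = λ² - 4 - 4 = 121 - 8 ≡ 18; y = λ·(4 - 18) - 7 ≡ 10. → (18, 10)
3P: (18, 10) + (4, 7). λ = (7 - 10)/(4 - 18) ≡ 16/5 mod 19. 5⁻¹ ≡ 4 (mod 19) since 5·4 = 20 ≡ 1, so λ ≡ 7.
  x = λ² - 18 - 4 = 49 - 22 ≡ 8; y = λ·(18 - 8) - 10 ≡ 3. → (8, 3)
4P: (8, 3) + (4, 7). λ = (7 - 3)/(4 - 8) ≡ 4/15 mod 19. 15⁻¹ ≡ 14 (mod 19) since 15·14 = 210 ≡ 1, so λ ≡ 18.
  x = λ² - 8 - 4 = 324 - 12 ≡ 8; y = λ·(8 - 8) - 3 ≡ 16. → (8, 16)
5P: (8, 16) + (4, 7). λ = (7 - 16)/(4 - 8) ≡ 10/15 mod 19. 15⁻¹ ≡ 14 (mod 19), so λ ≡ 7.
  x = λ² - 8 - 4 = 49 - 12 ≡ 18; y = λ·(8 - 18) - 16 ≡ 9. → (18, 9)
6P: (18, 9) + (4, 7). λ = (7 - 9)/(4 - 18) ≡ 17/5 mod 19. 5⁻¹ ≡ 4 (mod 19), so λ ≡ 11.
  x = λ² - 18 - 4 = 121 - 22 ≡ 4; y = λ·(18 - 4) - 9 ≡ 12. → (4, 12)
7P: (4, 12) + (4, 7): same x and y₁ ≡ -y₂, so the sum is O.
7P = O, so the order is 7.

7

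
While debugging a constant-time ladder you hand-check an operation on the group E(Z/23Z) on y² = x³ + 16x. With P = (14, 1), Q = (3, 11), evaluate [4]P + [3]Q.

(0, 0)

First 4P:
Double-and-add on 4 = (100)₂. Start with P = (14, 1) for the leading 1-bit.
double: tangent at (14, 1): λ = (3·14² + 16)/(2·1) ≡ 6/2. 2⁻¹ ≡ 12 (mod 23) since 2·12 = 24 ≡ 1, so λ ≡ 6·12 ≡ 3.
  x = λ² - 14 - 14 = 9 - 28 ≡ 4; y = λ·(14 - 4) - 1 ≡ 6. → (4, 6)
double: tangent at (4, 6): λ = (3·4² + 16)/(2·6) ≡ 18/12. 12⁻¹ ≡ 2 (mod 23), so λ ≡ 18·2 ≡ 13.
  x = λ² - 4 - 4 = 169 - 8 ≡ 0; y = λ·(4 - 0) - 6 ≡ 0. → (0, 0)
4P = (0, 0).
Next 3Q:
Repeated addition: build up to 3Q.
2Q: tangent at (3, 11): λ = (3·3² + 16)/(2·11) ≡ 20/22. 22⁻¹ ≡ 22 (mod 23), so λ ≡ 20·22 ≡ 3.
  x = λ² - 3 - 3 = 9 - 6 ≡ 3; y = λ·(3 - 3) - 11 ≡ 12. → (3, 12)
3Q: (3, 12) + (3, 11): same x and y₁ ≡ -y₂, so the sum is O.
3Q = O.
Finally 4P + 3Q:
(0, 0) + O = (0, 0) (identity).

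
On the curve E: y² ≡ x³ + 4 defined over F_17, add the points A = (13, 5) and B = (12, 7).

(13, 5) + (12, 7). λ = (7 - 5)/(12 - 13) ≡ 2/16 mod 17. 16⁻¹ ≡ 16 (mod 17) since 16·16 = 256 ≡ 1, so λ ≡ 15.
  x = λ² - 13 - 12 = 225 - 25 ≡ 13; y = λ·(13 - 13) - 5 ≡ 12. → (13, 12)

(13, 12)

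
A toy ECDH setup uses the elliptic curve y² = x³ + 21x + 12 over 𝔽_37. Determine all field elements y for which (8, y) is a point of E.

x³ + 21x + 12 = 692 ≡ 26 (mod 37).
Square roots of 26 mod 37: 10 and 27 (since 10² = 100 ≡ 26).

10, 27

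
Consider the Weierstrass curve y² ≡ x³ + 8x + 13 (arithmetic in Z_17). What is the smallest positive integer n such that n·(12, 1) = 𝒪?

2P: tangent at (12, 1): λ = (3·12² + 8)/(2·1) ≡ 15/2. 2⁻¹ ≡ 9 (mod 17) since 2·9 = 18 ≡ 1, so λ ≡ 15·9 ≡ 16.
  x = λ² - 12 - 12 = 256 - 24 ≡ 11; y = λ·(12 - 11) - 1 ≡ 15. → (11, 15)
3P: (11, 15) + (12, 1). λ = (1 - 15)/(12 - 11) ≡ 3/1 mod 17. 1⁻¹ ≡ 1 (mod 17), so λ ≡ 3.
  x = λ² - 11 - 12 = 9 - 23 ≡ 3; y = λ·(11 - 3) - 15 ≡ 9. → (3, 9)
4P: (3, 9) + (12, 1). λ = (1 - 9)/(12 - 3) ≡ 9/9 mod 17. 9⁻¹ ≡ 2 (mod 17) since 9·2 = 18 ≡ 1, so λ ≡ 1.
  x = λ² - 3 - 12 = 1 - 15 ≡ 3; y = λ·(3 - 3) - 9 ≡ 8. → (3, 8)
5P: (3, 8) + (12, 1). λ = (1 - 8)/(12 - 3) ≡ 10/9 mod 17. 9⁻¹ ≡ 2 (mod 17), so λ ≡ 3.
  x = λ² - 3 - 12 = 9 - 15 ≡ 11; y = λ·(3 - 11) - 8 ≡ 2. → (11, 2)
6P: (11, 2) + (12, 1). λ = (1 - 2)/(12 - 11) ≡ 16/1 mod 17. 1⁻¹ ≡ 1 (mod 17) since 1·1 = 1 ≡ 1, so λ ≡ 16.
  x = λ² - 11 - 12 = 256 - 23 ≡ 12; y = λ·(11 - 12) - 2 ≡ 16. → (12, 16)
7P: (12, 16) + (12, 1): same x and y₁ ≡ -y₂, so the sum is 𝒪.
7P = 𝒪, so the order is 7.

7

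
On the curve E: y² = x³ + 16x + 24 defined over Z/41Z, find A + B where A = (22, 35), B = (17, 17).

(22, 35) + (17, 17). λ = (17 - 35)/(17 - 22) ≡ 23/36 mod 41. 36⁻¹ ≡ 8 (mod 41), so λ ≡ 20.
  x = λ² - 22 - 17 = 400 - 39 ≡ 33; y = λ·(22 - 33) - 35 ≡ 32. → (33, 32)

(33, 32)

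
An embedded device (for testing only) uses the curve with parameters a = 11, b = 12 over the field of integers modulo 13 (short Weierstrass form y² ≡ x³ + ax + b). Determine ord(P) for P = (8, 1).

8

2P: tangent at (8, 1): λ = (3·8² + 11)/(2·1) ≡ 8/2. 2⁻¹ ≡ 7 (mod 13) since 2·7 = 14 ≡ 1, so λ ≡ 8·7 ≡ 4.
  x = λ² - 8 - 8 = 16 - 16 ≡ 0; y = λ·(8 - 0) - 1 ≡ 5. → (0, 5)
3P: (0, 5) + (8, 1). λ = (1 - 5)/(8 - 0) ≡ 9/8 mod 13. 8⁻¹ ≡ 5 (mod 13), so λ ≡ 6.
  x = λ² - 0 - 8 = 36 - 8 ≡ 2; y = λ·(0 - 2) - 5 ≡ 9. → (2, 9)
4P: (2, 9) + (8, 1). λ = (1 - 9)/(8 - 2) ≡ 5/6 mod 13. 6⁻¹ ≡ 11 (mod 13) since 6·11 = 66 ≡ 1, so λ ≡ 3.
  x = λ² - 2 - 8 = 9 - 10 ≡ 12; y = λ·(2 - 12) - 9 ≡ 0. → (12, 0)
5P: (12, 0) + (8, 1). λ = (1 - 0)/(8 - 12) ≡ 1/9 mod 13. 9⁻¹ ≡ 3 (mod 13) since 9·3 = 27 ≡ 1, so λ ≡ 3.
  x = λ² - 12 - 8 = 9 - 20 ≡ 2; y = λ·(12 - 2) - 0 ≡ 4. → (2, 4)
6P: (2, 4) + (8, 1). λ = (1 - 4)/(8 - 2) ≡ 10/6 mod 13. 6⁻¹ ≡ 11 (mod 13), so λ ≡ 6.
  x = λ² - 2 - 8 = 36 - 10 ≡ 0; y = λ·(2 - 0) - 4 ≡ 8. → (0, 8)
7P: (0, 8) + (8, 1). λ = (1 - 8)/(8 - 0) ≡ 6/8 mod 13. 8⁻¹ ≡ 5 (mod 13) since 8·5 = 40 ≡ 1, so λ ≡ 4.
  x = λ² - 0 - 8 = 16 - 8 ≡ 8; y = λ·(0 - 8) - 8 ≡ 12. → (8, 12)
8P: (8, 12) + (8, 1): same x and y₁ ≡ -y₂, so the sum is 𝒪.
8P = 𝒪, so the order is 8.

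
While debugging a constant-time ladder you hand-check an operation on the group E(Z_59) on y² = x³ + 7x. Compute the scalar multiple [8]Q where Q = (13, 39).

(20, 36)

Repeated addition: build up to 8Q.
2Q: tangent at (13, 39): λ = (3·13² + 7)/(2·39) ≡ 42/19. 19⁻¹ ≡ 28 (mod 59), so λ ≡ 42·28 ≡ 55.
  x = λ² - 13 - 13 = 3025 - 26 ≡ 49; y = λ·(13 - 49) - 39 ≡ 46. → (49, 46)
3Q: (49, 46) + (13, 39). λ = (39 - 46)/(13 - 49) ≡ 52/23 mod 59. 23⁻¹ ≡ 18 (mod 59), so λ ≡ 51.
  x = λ² - 49 - 13 = 2601 - 62 ≡ 2; y = λ·(49 - 2) - 46 ≡ 50. → (2, 50)
4Q: (2, 50) + (13, 39). λ = (39 - 50)/(13 - 2) ≡ 48/11 mod 59. 11⁻¹ ≡ 43 (mod 59), so λ ≡ 58.
  x = λ² - 2 - 13 = 3364 - 15 ≡ 45; y = λ·(2 - 45) - 50 ≡ 52. → (45, 52)
5Q: (45, 52) + (13, 39). λ = (39 - 52)/(13 - 45) ≡ 46/27 mod 59. 27⁻¹ ≡ 35 (mod 59), so λ ≡ 17.
  x = λ² - 45 - 13 = 289 - 58 ≡ 54; y = λ·(45 - 54) - 52 ≡ 31. → (54, 31)
6Q: (54, 31) + (13, 39). λ = (39 - 31)/(13 - 54) ≡ 8/18 mod 59. 18⁻¹ ≡ 23 (mod 59), so λ ≡ 7.
  x = λ² - 54 - 13 = 49 - 67 ≡ 41; y = λ·(54 - 41) - 31 ≡ 1. → (41, 1)
7Q: (41, 1) + (13, 39). λ = (39 - 1)/(13 - 41) ≡ 38/31 mod 59. 31⁻¹ ≡ 40 (mod 59), so λ ≡ 45.
  x = λ² - 41 - 13 = 2025 - 54 ≡ 24; y = λ·(41 - 24) - 1 ≡ 56. → (24, 56)
8Q: (24, 56) + (13, 39). λ = (39 - 56)/(13 - 24) ≡ 42/48 mod 59. 48⁻¹ ≡ 16 (mod 59), so λ ≡ 23.
  x = λ² - 24 - 13 = 529 - 37 ≡ 20; y = λ·(24 - 20) - 56 ≡ 36. → (20, 36)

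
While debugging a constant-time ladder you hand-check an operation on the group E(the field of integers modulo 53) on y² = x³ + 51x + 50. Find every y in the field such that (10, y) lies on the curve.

x³ + 51x + 50 = 1560 ≡ 23 (mod 53).
23 is a non-residue mod 53; no y exists.

none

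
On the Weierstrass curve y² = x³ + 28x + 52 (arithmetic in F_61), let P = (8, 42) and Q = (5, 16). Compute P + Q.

(8, 42) + (5, 16). λ = (16 - 42)/(5 - 8) ≡ 35/58 mod 61. 58⁻¹ ≡ 20 (mod 61), so λ ≡ 29.
  x = λ² - 8 - 5 = 841 - 13 ≡ 35; y = λ·(8 - 35) - 42 ≡ 29. → (35, 29)

(35, 29)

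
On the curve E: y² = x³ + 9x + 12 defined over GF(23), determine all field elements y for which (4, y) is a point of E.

none

x³ + 9x + 12 = 112 ≡ 20 (mod 23).
20 is a non-residue mod 23; no y exists.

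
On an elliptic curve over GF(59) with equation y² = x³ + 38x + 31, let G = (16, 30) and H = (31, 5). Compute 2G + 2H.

First 2G:
Repeated addition: build up to 2G.
2G: tangent at (16, 30): λ = (3·16² + 38)/(2·30) ≡ 39/1. 1⁻¹ ≡ 1 (mod 59), so λ ≡ 39·1 ≡ 39.
  x = λ² - 16 - 16 = 1521 - 32 ≡ 14; y = λ·(16 - 14) - 30 ≡ 48. → (14, 48)
2G = (14, 48).
Next 2H:
Repeated addition: build up to 2H.
2H: tangent at (31, 5): λ = (3·31² + 38)/(2·5) ≡ 30/10. 10⁻¹ ≡ 6 (mod 59), so λ ≡ 30·6 ≡ 3.
  x = λ² - 31 - 31 = 9 - 62 ≡ 6; y = λ·(31 - 6) - 5 ≡ 11. → (6, 11)
2H = (6, 11).
Finally 2G + 2H:
(14, 48) + (6, 11). λ = (11 - 48)/(6 - 14) ≡ 22/51 mod 59. 51⁻¹ ≡ 22 (mod 59) since 51·22 = 1122 ≡ 1, so λ ≡ 12.
  x = λ² - 14 - 6 = 144 - 20 ≡ 6; y = λ·(14 - 6) - 48 ≡ 48. → (6, 48)

(6, 48)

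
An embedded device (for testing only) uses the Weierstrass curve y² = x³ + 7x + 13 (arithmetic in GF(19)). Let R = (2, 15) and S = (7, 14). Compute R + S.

(7, 5)

(2, 15) + (7, 14). λ = (14 - 15)/(7 - 2) ≡ 18/5 mod 19. 5⁻¹ ≡ 4 (mod 19) since 5·4 = 20 ≡ 1, so λ ≡ 15.
  x = λ² - 2 - 7 = 225 - 9 ≡ 7; y = λ·(2 - 7) - 15 ≡ 5. → (7, 5)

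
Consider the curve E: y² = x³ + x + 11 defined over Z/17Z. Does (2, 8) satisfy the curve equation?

y² = 8² ≡ 13; x³ + 1x + 11 = 21 ≡ 4 (mod 17). 13 ≠ 4.

no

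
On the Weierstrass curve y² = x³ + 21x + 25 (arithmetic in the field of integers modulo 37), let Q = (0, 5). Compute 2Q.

tangent at (0, 5): λ = (3·0² + 21)/(2·5) ≡ 21/10. 10⁻¹ ≡ 26 (mod 37) since 10·26 = 260 ≡ 1, so λ ≡ 21·26 ≡ 28.
  x = λ² - 0 - 0 = 784 - 0 ≡ 7; y = λ·(0 - 7) - 5 ≡ 21. → (7, 21)

(7, 21)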